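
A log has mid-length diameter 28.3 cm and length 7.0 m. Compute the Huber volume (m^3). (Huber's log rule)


Huber: V = Am * L,  Am = pi*(Dm/200)^2
Am = pi*(28.3/200)^2 = 0.062902 m^2
V = 0.062902*7.0 = 0.4403 m^3

0.4403


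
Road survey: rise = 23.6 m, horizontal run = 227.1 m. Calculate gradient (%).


Formula: Gradient = rise / run * 100
Gradient = 23.6 / 227.1 * 100 = 10.4%

10.4


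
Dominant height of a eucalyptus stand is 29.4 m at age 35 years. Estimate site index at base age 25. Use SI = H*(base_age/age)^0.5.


Formula: SI = H_dom * (base_age / age)^0.5
Age ratio = 25 / 35 = 0.71429
sqrt(age_ratio) = 0.84515
SI = 29.4 * 0.84515 = 24.8 m

24.8


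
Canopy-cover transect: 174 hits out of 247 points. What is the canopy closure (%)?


Formula: Canopy closure = covered points / total points * 100
Closure = 174 / 247 * 100
Closure = 0.7045 * 100 = 70.4%

70.4


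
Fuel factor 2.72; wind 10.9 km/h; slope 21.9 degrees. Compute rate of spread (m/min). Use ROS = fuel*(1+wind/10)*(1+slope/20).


Formula: ROS = fuel * (1 + wind/10) * (1 + slope/20)
Wind factor = 1 + 10.9/10 = 2.09
Slope factor = 1 + 21.9/20 = 2.095
ROS = 2.72 * 2.09 * 2.095 = 11.91 m/min

11.91


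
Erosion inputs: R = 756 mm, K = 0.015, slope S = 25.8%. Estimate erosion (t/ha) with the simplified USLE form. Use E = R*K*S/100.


Formula: E = R * K * S / 100  (simplified USLE)
R * K = 756 * 0.015 = 11.34
E = 11.34 * 25.8 / 100 = 2.93 t/ha

2.93


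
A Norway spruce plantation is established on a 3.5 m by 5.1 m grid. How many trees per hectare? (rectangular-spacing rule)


Formula: TPH = 10000 m^2/ha / (spacing_x * spacing_y)
Area per tree = 3.5 m * 5.1 m = 17.85 m^2
TPH = 10000 / 17.85 = 560 trees/ha

560


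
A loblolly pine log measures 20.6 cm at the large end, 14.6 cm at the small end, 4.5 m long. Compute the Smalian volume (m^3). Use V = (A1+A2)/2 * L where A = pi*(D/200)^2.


Smalian: V = (A1 + A2)/2 * L,  A = pi*(D/200)^2
A1 = pi*(20.6/200)^2 = 0.033329 m^2
A2 = pi*(14.6/200)^2 = 0.016742 m^2
V = (0.033329+0.016742)/2*4.5 = 0.1127 m^3

0.1127


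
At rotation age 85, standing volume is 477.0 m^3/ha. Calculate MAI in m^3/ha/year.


Formula: MAI = Total Volume / Stand Age
MAI = 477.0 m^3/ha / 85 years
MAI = 5.61 m^3/ha/year

5.61


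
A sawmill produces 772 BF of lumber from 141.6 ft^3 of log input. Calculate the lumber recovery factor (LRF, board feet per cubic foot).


Formula: LRF = Lumber Output (BF) / Log Input (ft^3)
LRF = 772 BF / 141.6 ft^3
LRF = 5.45 BF/ft^3

5.45


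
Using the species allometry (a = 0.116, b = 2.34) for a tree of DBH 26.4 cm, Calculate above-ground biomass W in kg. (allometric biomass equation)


Formula: W = a * DBH^b  (allometric power law)
DBH^b = 26.4^2.34 = 2121.0611
W = 0.116 * 2121.0611 = 246.0 kg

246.0


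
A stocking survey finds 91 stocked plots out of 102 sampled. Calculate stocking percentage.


Formula: Stocking % = stocked plots / total plots * 100
Stocking = 91 / 102 * 100
Stocking = 0.8922 * 100 = 89.2%

89.2


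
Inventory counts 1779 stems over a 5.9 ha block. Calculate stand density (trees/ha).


Formula: Stand Density = N_trees / Area_ha
Density = 1779 trees / 5.9 ha
Density = 302 trees/ha

302


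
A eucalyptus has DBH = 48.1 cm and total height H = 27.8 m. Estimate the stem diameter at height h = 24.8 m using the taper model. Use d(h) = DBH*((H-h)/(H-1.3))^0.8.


Taper: d(h) = DBH * ((H - h) / (H - 1.3))^0.8
Numerator = H - h = 27.8 - 24.8 = 3.0 m
Denominator = H - 1.3 = 27.8 - 1.3 = 26.5 m
Ratio = 3.0 / 26.5 = 0.11321
d = 48.1 * 0.11321^0.8 = 8.4 cm

8.4


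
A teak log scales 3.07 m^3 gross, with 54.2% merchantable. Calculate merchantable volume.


Formula: MV = V_total * (merchantable_pct / 100)
Merchantable fraction = 54.2% / 100 = 0.542
MV = 3.07 m^3 * 0.542 = 1.664 m^3

1.664


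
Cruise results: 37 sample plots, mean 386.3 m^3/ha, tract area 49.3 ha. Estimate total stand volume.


Formula: Total Volume = Mean Volume per ha * Total Area
Total Volume = 386.3 m^3/ha * 49.3 ha
Total Volume = 19045 m^3

19045


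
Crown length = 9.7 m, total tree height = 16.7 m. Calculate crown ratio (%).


Formula: Crown Ratio = (Crown Length / Total Height) * 100
CR = (9.7 m / 16.7 m) * 100
CR = 0.5808 * 100 = 58.1%

58.1


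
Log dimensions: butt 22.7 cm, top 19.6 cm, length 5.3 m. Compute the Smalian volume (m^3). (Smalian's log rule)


Smalian: V = (A1 + A2)/2 * L,  A = pi*(D/200)^2
A1 = pi*(22.7/200)^2 = 0.040471 m^2
A2 = pi*(19.6/200)^2 = 0.030172 m^2
V = (0.040471+0.030172)/2*5.3 = 0.1872 m^3

0.1872


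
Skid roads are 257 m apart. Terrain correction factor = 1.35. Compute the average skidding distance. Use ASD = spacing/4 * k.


Formula: ASD = (spacing / 4) * correction
Uncorrected distance = spacing / 4 = 257 / 4 = 64.25 m
ASD = 64.25 * 1.35 = 87 m

87


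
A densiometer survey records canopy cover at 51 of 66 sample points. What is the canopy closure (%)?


Formula: Canopy closure = covered points / total points * 100
Closure = 51 / 66 * 100
Closure = 0.7727 * 100 = 77.3%

77.3


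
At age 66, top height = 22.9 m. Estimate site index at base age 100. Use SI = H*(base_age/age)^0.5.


Formula: SI = H_dom * (base_age / age)^0.5
Age ratio = 100 / 66 = 1.51515
sqrt(age_ratio) = 1.23091
SI = 22.9 * 1.23091 = 28.2 m

28.2


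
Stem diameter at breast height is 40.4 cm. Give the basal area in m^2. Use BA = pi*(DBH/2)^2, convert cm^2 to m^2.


Formula: BA = pi * (DBH/2)^2 / 10000  (cm^2 to m^2)
Radius = DBH/2 = 40.4/2 = 20.2 cm
BA = pi * 20.2^2 / 10000
   = 1281.8955 cm^2 / 10000
   = 0.1282 m^2

0.1282


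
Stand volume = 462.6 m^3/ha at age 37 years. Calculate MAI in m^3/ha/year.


Formula: MAI = Total Volume / Stand Age
MAI = 462.6 m^3/ha / 37 years
MAI = 12.5 m^3/ha/year

12.5


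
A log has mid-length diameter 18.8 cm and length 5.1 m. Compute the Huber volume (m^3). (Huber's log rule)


Huber: V = Am * L,  Am = pi*(Dm/200)^2
Am = pi*(18.8/200)^2 = 0.027759 m^2
V = 0.027759*5.1 = 0.1416 m^3

0.1416


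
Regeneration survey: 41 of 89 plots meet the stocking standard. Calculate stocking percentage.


Formula: Stocking % = stocked plots / total plots * 100
Stocking = 41 / 89 * 100
Stocking = 0.4607 * 100 = 46.1%

46.1


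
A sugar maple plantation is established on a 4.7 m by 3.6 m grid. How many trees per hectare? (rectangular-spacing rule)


Formula: TPH = 10000 m^2/ha / (spacing_x * spacing_y)
Area per tree = 4.7 m * 3.6 m = 16.92 m^2
TPH = 10000 / 16.92 = 591 trees/ha

591


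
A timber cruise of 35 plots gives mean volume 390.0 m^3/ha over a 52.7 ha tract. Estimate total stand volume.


Formula: Total Volume = Mean Volume per ha * Total Area
Total Volume = 390.0 m^3/ha * 52.7 ha
Total Volume = 20553 m^3

20553


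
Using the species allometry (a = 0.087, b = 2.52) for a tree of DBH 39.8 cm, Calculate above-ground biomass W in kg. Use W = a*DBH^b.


Formula: W = a * DBH^b  (allometric power law)
DBH^b = 39.8^2.52 = 10757.3511
W = 0.087 * 10757.3511 = 935.9 kg

935.9


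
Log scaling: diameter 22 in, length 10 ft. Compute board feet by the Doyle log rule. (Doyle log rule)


Doyle: BF = (D - 4)^2 * L / 16
Adjusted diameter = 22 - 4 = 18 in
(D-4)^2 = 18^2 = 324
BF = 324 * 10 / 16 = 203 BF

203


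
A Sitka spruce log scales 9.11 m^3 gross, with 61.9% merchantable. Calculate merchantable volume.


Formula: MV = V_total * (merchantable_pct / 100)
Merchantable fraction = 61.9% / 100 = 0.619
MV = 9.11 m^3 * 0.619 = 5.639 m^3

5.639


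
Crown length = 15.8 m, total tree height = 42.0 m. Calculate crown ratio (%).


Formula: Crown Ratio = (Crown Length / Total Height) * 100
CR = (15.8 m / 42.0 m) * 100
CR = 0.3762 * 100 = 37.6%

37.6


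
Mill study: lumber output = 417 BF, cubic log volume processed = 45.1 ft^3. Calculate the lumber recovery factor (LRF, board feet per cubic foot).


Formula: LRF = Lumber Output (BF) / Log Input (ft^3)
LRF = 417 BF / 45.1 ft^3
LRF = 9.25 BF/ft^3

9.25


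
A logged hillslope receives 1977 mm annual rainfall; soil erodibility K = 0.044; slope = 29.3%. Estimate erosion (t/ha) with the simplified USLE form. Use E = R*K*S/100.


Formula: E = R * K * S / 100  (simplified USLE)
R * K = 1977 * 0.044 = 86.988
E = 86.988 * 29.3 / 100 = 25.49 t/ha

25.49


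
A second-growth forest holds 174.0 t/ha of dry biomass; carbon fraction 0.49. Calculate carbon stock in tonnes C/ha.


Formula: Carbon Stock = Biomass * Carbon Fraction
C = 174.0 t/ha * 0.49
C = 85.3 t C/ha

85.3


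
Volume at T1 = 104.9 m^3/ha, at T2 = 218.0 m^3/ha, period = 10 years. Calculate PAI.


Formula: PAI = (V_T2 - V_T1) / (T2 - T1)
Volume increment = 218.0 - 104.9 = 113.1 m^3/ha
PAI = 113.1 / 10 = 11.31 m^3/ha/year

11.31


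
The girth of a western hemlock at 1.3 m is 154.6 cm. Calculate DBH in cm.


Formula: DBH = C / pi
DBH = 154.6 / pi
pi = 3.14159...
DBH = 49.2 cm

49.2


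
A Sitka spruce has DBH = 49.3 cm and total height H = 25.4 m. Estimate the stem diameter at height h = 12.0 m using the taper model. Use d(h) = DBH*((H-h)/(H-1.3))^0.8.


Taper: d(h) = DBH * ((H - h) / (H - 1.3))^0.8
Numerator = H - h = 25.4 - 12.0 = 13.4 m
Denominator = H - 1.3 = 25.4 - 1.3 = 24.1 m
Ratio = 13.4 / 24.1 = 0.55602
d = 49.3 * 0.55602^0.8 = 30.8 cm

30.8


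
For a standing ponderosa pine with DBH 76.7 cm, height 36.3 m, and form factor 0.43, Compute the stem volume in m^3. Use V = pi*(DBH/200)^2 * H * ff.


Formula: V = pi * (DBH/200)^2 * H * ff
Radius = DBH/200 = 76.7/200 = 0.3835 m
Radius^2 = 0.3835^2 = 0.14707225 m^2
V = pi * 0.14707225 * 36.3 * 0.43
V = 7.212 m^3

7.212


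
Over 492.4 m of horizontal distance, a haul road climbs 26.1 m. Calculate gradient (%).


Formula: Gradient = rise / run * 100
Gradient = 26.1 / 492.4 * 100 = 5.3%

5.3


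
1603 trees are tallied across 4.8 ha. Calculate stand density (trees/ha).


Formula: Stand Density = N_trees / Area_ha
Density = 1603 trees / 4.8 ha
Density = 334 trees/ha

334


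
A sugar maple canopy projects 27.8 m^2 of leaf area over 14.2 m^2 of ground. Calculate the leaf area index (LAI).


Formula: LAI = total leaf area / ground area  (dimensionless)
LAI = 27.8 m^2 / 14.2 m^2
LAI = 1.96

1.96


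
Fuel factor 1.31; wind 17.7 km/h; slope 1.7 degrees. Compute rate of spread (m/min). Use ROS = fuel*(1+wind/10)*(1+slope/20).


Formula: ROS = fuel * (1 + wind/10) * (1 + slope/20)
Wind factor = 1 + 17.7/10 = 2.77
Slope factor = 1 + 1.7/20 = 1.085
ROS = 1.31 * 2.77 * 1.085 = 3.94 m/min

3.94


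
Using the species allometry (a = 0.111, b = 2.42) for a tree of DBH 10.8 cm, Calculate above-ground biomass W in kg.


Formula: W = a * DBH^b  (allometric power law)
DBH^b = 10.8^2.42 = 316.8732
W = 0.111 * 316.8732 = 35.2 kg

35.2


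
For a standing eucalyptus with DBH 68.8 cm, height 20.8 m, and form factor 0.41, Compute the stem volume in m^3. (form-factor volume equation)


Formula: V = pi * (DBH/200)^2 * H * ff
Radius = DBH/200 = 68.8/200 = 0.344 m
Radius^2 = 0.344^2 = 0.118336 m^2
V = pi * 0.118336 * 20.8 * 0.41
V = 3.17 m^3

3.17


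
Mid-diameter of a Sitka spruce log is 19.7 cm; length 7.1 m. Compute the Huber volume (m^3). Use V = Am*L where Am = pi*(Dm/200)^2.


Huber: V = Am * L,  Am = pi*(Dm/200)^2
Am = pi*(19.7/200)^2 = 0.030481 m^2
V = 0.030481*7.1 = 0.2164 m^3

0.2164


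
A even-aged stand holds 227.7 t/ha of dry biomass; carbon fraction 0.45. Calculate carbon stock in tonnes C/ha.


Formula: Carbon Stock = Biomass * Carbon Fraction
C = 227.7 t/ha * 0.45
C = 102.5 t C/ha

102.5


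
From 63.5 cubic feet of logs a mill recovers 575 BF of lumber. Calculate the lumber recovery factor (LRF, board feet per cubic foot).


Formula: LRF = Lumber Output (BF) / Log Input (ft^3)
LRF = 575 BF / 63.5 ft^3
LRF = 9.06 BF/ft^3

9.06


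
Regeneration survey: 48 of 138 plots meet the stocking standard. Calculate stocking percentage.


Formula: Stocking % = stocked plots / total plots * 100
Stocking = 48 / 138 * 100
Stocking = 0.3478 * 100 = 34.8%

34.8


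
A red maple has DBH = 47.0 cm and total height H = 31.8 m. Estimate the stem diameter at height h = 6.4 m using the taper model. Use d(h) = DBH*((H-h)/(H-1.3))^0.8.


Taper: d(h) = DBH * ((H - h) / (H - 1.3))^0.8
Numerator = H - h = 31.8 - 6.4 = 25.4 m
Denominator = H - 1.3 = 31.8 - 1.3 = 30.5 m
Ratio = 25.4 / 30.5 = 0.83279
d = 47.0 * 0.83279^0.8 = 40.6 cm

40.6


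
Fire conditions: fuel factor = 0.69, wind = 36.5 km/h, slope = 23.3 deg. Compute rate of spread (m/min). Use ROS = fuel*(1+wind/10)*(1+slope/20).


Formula: ROS = fuel * (1 + wind/10) * (1 + slope/20)
Wind factor = 1 + 36.5/10 = 4.65
Slope factor = 1 + 23.3/20 = 2.165
ROS = 0.69 * 4.65 * 2.165 = 6.95 m/min

6.95


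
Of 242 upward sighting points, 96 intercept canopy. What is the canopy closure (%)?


Formula: Canopy closure = covered points / total points * 100
Closure = 96 / 242 * 100
Closure = 0.3967 * 100 = 39.7%

39.7


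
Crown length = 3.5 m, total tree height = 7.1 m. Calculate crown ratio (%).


Formula: Crown Ratio = (Crown Length / Total Height) * 100
CR = (3.5 m / 7.1 m) * 100
CR = 0.493 * 100 = 49.3%

49.3


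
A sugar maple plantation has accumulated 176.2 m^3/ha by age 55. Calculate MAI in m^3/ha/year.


Formula: MAI = Total Volume / Stand Age
MAI = 176.2 m^3/ha / 55 years
MAI = 3.2 m^3/ha/year

3.2


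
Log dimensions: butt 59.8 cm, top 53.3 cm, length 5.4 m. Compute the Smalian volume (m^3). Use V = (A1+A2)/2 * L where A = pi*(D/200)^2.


Smalian: V = (A1 + A2)/2 * L,  A = pi*(D/200)^2
A1 = pi*(59.8/200)^2 = 0.280862 m^2
A2 = pi*(53.3/200)^2 = 0.223123 m^2
V = (0.280862+0.223123)/2*5.4 = 1.3608 m^3

1.3608


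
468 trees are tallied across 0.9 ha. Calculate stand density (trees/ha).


Formula: Stand Density = N_trees / Area_ha
Density = 468 trees / 0.9 ha
Density = 520 trees/ha

520


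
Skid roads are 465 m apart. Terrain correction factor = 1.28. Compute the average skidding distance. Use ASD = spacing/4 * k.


Formula: ASD = (spacing / 4) * correction
Uncorrected distance = spacing / 4 = 465 / 4 = 116.25 m
ASD = 116.25 * 1.28 = 149 m

149


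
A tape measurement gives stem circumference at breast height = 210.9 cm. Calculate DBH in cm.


Formula: DBH = C / pi
DBH = 210.9 / pi
pi = 3.14159...
DBH = 67.1 cm

67.1


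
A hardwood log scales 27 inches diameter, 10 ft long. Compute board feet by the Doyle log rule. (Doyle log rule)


Doyle: BF = (D - 4)^2 * L / 16
Adjusted diameter = 27 - 4 = 23 in
(D-4)^2 = 23^2 = 529
BF = 529 * 10 / 16 = 331 BF

331


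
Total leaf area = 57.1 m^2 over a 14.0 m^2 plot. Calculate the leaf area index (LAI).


Formula: LAI = total leaf area / ground area  (dimensionless)
LAI = 57.1 m^2 / 14.0 m^2
LAI = 4.08

4.08


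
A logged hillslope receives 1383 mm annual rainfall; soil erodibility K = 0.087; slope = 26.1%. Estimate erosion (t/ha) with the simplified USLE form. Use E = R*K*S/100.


Formula: E = R * K * S / 100  (simplified USLE)
R * K = 1383 * 0.087 = 120.321
E = 120.321 * 26.1 / 100 = 31.4 t/ha

31.4


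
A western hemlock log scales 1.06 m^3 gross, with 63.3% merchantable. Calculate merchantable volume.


Formula: MV = V_total * (merchantable_pct / 100)
Merchantable fraction = 63.3% / 100 = 0.633
MV = 1.06 m^3 * 0.633 = 0.671 m^3

0.671


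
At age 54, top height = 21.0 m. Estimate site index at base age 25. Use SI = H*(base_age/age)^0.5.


Formula: SI = H_dom * (base_age / age)^0.5
Age ratio = 25 / 54 = 0.46296
sqrt(age_ratio) = 0.68041
SI = 21.0 * 0.68041 = 14.3 m

14.3


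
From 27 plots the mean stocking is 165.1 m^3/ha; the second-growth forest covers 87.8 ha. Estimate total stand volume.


Formula: Total Volume = Mean Volume per ha * Total Area
Total Volume = 165.1 m^3/ha * 87.8 ha
Total Volume = 14496 m^3

14496


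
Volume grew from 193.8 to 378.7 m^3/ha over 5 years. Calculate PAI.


Formula: PAI = (V_T2 - V_T1) / (T2 - T1)
Volume increment = 378.7 - 193.8 = 184.9 m^3/ha
PAI = 184.9 / 5 = 36.98 m^3/ha/year

36.98


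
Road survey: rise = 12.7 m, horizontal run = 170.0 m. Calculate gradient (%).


Formula: Gradient = rise / run * 100
Gradient = 12.7 / 170.0 * 100 = 7.5%

7.5


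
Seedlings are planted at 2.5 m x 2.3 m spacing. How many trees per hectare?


Formula: TPH = 10000 m^2/ha / (spacing_x * spacing_y)
Area per tree = 2.5 m * 2.3 m = 5.75 m^2
TPH = 10000 / 5.75 = 1739 trees/ha

1739


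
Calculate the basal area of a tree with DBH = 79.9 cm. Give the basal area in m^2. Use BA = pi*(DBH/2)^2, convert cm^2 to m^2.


Formula: BA = pi * (DBH/2)^2 / 10000  (cm^2 to m^2)
Radius = DBH/2 = 79.9/2 = 39.95 cm
BA = pi * 39.95^2 / 10000
   = 5013.9897 cm^2 / 10000
   = 0.5014 m^2

0.5014


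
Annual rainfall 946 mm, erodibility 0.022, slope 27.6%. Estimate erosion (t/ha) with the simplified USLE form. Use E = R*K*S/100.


Formula: E = R * K * S / 100  (simplified USLE)
R * K = 946 * 0.022 = 20.812
E = 20.812 * 27.6 / 100 = 5.74 t/ha

5.74


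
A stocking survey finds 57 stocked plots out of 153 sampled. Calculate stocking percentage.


Formula: Stocking % = stocked plots / total plots * 100
Stocking = 57 / 153 * 100
Stocking = 0.3725 * 100 = 37.3%

37.3


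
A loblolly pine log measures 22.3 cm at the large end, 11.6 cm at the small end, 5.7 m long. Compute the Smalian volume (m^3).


Smalian: V = (A1 + A2)/2 * L,  A = pi*(D/200)^2
A1 = pi*(22.3/200)^2 = 0.039057 m^2
A2 = pi*(11.6/200)^2 = 0.010568 m^2
V = (0.039057+0.010568)/2*5.7 = 0.1414 m^3

0.1414


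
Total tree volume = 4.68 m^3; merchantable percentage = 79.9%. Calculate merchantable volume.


Formula: MV = V_total * (merchantable_pct / 100)
Merchantable fraction = 79.9% / 100 = 0.799
MV = 4.68 m^3 * 0.799 = 3.739 m^3

3.739


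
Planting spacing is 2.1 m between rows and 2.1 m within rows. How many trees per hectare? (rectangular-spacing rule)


Formula: TPH = 10000 m^2/ha / (spacing_x * spacing_y)
Area per tree = 2.1 m * 2.1 m = 4.41 m^2
TPH = 10000 / 4.41 = 2268 trees/ha

2268


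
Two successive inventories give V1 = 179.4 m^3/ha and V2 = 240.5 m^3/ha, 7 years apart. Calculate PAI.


Formula: PAI = (V_T2 - V_T1) / (T2 - T1)
Volume increment = 240.5 - 179.4 = 61.1 m^3/ha
PAI = 61.1 / 7 = 8.73 m^3/ha/year

8.73


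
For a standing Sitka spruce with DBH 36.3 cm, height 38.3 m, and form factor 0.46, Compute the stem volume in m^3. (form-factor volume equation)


Formula: V = pi * (DBH/200)^2 * H * ff
Radius = DBH/200 = 36.3/200 = 0.1815 m
Radius^2 = 0.1815^2 = 0.03294225 m^2
V = pi * 0.03294225 * 38.3 * 0.46
V = 1.823 m^3

1.823


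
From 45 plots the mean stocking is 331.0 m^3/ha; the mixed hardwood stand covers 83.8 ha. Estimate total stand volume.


Formula: Total Volume = Mean Volume per ha * Total Area
Total Volume = 331.0 m^3/ha * 83.8 ha
Total Volume = 27738 m^3

27738


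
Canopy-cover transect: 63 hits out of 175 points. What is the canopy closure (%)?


Formula: Canopy closure = covered points / total points * 100
Closure = 63 / 175 * 100
Closure = 0.36 * 100 = 36.0%

36.0


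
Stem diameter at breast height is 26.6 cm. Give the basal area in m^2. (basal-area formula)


Formula: BA = pi * (DBH/2)^2 / 10000  (cm^2 to m^2)
Radius = DBH/2 = 26.6/2 = 13.3 cm
BA = pi * 13.3^2 / 10000
   = 555.7163 cm^2 / 10000
   = 0.0556 m^2

0.0556


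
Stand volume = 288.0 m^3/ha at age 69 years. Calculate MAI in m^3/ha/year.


Formula: MAI = Total Volume / Stand Age
MAI = 288.0 m^3/ha / 69 years
MAI = 4.17 m^3/ha/year

4.17


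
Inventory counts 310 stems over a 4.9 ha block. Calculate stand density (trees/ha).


Formula: Stand Density = N_trees / Area_ha
Density = 310 trees / 4.9 ha
Density = 63 trees/ha

63


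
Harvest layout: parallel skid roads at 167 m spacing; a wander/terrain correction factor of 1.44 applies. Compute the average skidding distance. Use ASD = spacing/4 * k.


Formula: ASD = (spacing / 4) * correction
Uncorrected distance = spacing / 4 = 167 / 4 = 41.75 m
ASD = 41.75 * 1.44 = 60 m

60


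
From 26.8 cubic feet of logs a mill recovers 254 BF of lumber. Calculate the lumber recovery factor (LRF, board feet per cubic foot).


Formula: LRF = Lumber Output (BF) / Log Input (ft^3)
LRF = 254 BF / 26.8 ft^3
LRF = 9.48 BF/ft^3

9.48


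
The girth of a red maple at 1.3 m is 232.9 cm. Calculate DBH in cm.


Formula: DBH = C / pi
DBH = 232.9 / pi
pi = 3.14159...
DBH = 74.1 cm

74.1


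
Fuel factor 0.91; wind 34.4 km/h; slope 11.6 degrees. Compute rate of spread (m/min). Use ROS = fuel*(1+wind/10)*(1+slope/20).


Formula: ROS = fuel * (1 + wind/10) * (1 + slope/20)
Wind factor = 1 + 34.4/10 = 4.44
Slope factor = 1 + 11.6/20 = 1.58
ROS = 0.91 * 4.44 * 1.58 = 6.38 m/min

6.38


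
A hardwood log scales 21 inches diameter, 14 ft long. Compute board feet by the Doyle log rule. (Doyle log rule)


Doyle: BF = (D - 4)^2 * L / 16
Adjusted diameter = 21 - 4 = 17 in
(D-4)^2 = 17^2 = 289
BF = 289 * 14 / 16 = 253 BF

253


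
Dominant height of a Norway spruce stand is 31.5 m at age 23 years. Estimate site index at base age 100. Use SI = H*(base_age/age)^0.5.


Formula: SI = H_dom * (base_age / age)^0.5
Age ratio = 100 / 23 = 4.34783
sqrt(age_ratio) = 2.08514
SI = 31.5 * 2.08514 = 65.7 m

65.7


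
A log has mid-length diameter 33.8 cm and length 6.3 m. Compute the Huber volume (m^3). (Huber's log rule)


Huber: V = Am * L,  Am = pi*(Dm/200)^2
Am = pi*(33.8/200)^2 = 0.089727 m^2
V = 0.089727*6.3 = 0.5653 m^3

0.5653


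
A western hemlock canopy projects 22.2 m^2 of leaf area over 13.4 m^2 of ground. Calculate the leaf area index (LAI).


Formula: LAI = total leaf area / ground area  (dimensionless)
LAI = 22.2 m^2 / 13.4 m^2
LAI = 1.66

1.66


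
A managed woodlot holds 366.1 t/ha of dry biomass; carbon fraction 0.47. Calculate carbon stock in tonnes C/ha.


Formula: Carbon Stock = Biomass * Carbon Fraction
C = 366.1 t/ha * 0.47
C = 172.1 t C/ha

172.1


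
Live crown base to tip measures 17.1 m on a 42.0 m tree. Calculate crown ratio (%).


Formula: Crown Ratio = (Crown Length / Total Height) * 100
CR = (17.1 m / 42.0 m) * 100
CR = 0.4071 * 100 = 40.7%

40.7


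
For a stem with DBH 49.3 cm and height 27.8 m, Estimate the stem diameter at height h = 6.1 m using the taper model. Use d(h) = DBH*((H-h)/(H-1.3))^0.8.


Taper: d(h) = DBH * ((H - h) / (H - 1.3))^0.8
Numerator = H - h = 27.8 - 6.1 = 21.7 m
Denominator = H - 1.3 = 27.8 - 1.3 = 26.5 m
Ratio = 21.7 / 26.5 = 0.81887
d = 49.3 * 0.81887^0.8 = 42.0 cm

42.0


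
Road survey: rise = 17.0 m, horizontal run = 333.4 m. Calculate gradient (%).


Formula: Gradient = rise / run * 100
Gradient = 17.0 / 333.4 * 100 = 5.1%

5.1


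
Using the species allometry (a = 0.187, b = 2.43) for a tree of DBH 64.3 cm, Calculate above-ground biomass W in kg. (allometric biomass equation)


Formula: W = a * DBH^b  (allometric power law)
DBH^b = 64.3^2.43 = 24771.5205
W = 0.187 * 24771.5205 = 4632.3 kg

4632.3


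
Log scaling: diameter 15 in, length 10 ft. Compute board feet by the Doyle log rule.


Doyle: BF = (D - 4)^2 * L / 16
Adjusted diameter = 15 - 4 = 11 in
(D-4)^2 = 11^2 = 121
BF = 121 * 10 / 16 = 76 BF

76


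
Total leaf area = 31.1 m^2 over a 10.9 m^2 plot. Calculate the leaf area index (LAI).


Formula: LAI = total leaf area / ground area  (dimensionless)
LAI = 31.1 m^2 / 10.9 m^2
LAI = 2.85

2.85


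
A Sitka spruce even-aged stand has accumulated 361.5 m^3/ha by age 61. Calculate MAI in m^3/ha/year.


Formula: MAI = Total Volume / Stand Age
MAI = 361.5 m^3/ha / 61 years
MAI = 5.93 m^3/ha/year

5.93


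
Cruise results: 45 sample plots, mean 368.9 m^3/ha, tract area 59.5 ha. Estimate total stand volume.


Formula: Total Volume = Mean Volume per ha * Total Area
Total Volume = 368.9 m^3/ha * 59.5 ha
Total Volume = 21950 m^3

21950


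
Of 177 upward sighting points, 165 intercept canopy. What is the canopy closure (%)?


Formula: Canopy closure = covered points / total points * 100
Closure = 165 / 177 * 100
Closure = 0.9322 * 100 = 93.2%

93.2


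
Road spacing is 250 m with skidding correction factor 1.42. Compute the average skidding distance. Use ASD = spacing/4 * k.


Formula: ASD = (spacing / 4) * correction
Uncorrected distance = spacing / 4 = 250 / 4 = 62.5 m
ASD = 62.5 * 1.42 = 89 m

89


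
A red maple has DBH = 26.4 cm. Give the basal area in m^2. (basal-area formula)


Formula: BA = pi * (DBH/2)^2 / 10000  (cm^2 to m^2)
Radius = DBH/2 = 26.4/2 = 13.2 cm
BA = pi * 13.2^2 / 10000
   = 547.3911 cm^2 / 10000
   = 0.0547 m^2

0.0547


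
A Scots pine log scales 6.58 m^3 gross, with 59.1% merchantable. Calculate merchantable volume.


Formula: MV = V_total * (merchantable_pct / 100)
Merchantable fraction = 59.1% / 100 = 0.591
MV = 6.58 m^3 * 0.591 = 3.889 m^3

3.889


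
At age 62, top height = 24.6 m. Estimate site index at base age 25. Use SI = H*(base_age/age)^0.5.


Formula: SI = H_dom * (base_age / age)^0.5
Age ratio = 25 / 62 = 0.40323
sqrt(age_ratio) = 0.635
SI = 24.6 * 0.635 = 15.6 m

15.6


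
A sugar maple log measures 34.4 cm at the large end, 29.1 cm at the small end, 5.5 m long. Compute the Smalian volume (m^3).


Smalian: V = (A1 + A2)/2 * L,  A = pi*(D/200)^2
A1 = pi*(34.4/200)^2 = 0.092941 m^2
A2 = pi*(29.1/200)^2 = 0.066508 m^2
V = (0.092941+0.066508)/2*5.5 = 0.4385 m^3

0.4385


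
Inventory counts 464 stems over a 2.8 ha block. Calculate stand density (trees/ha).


Formula: Stand Density = N_trees / Area_ha
Density = 464 trees / 2.8 ha
Density = 166 trees/ha

166


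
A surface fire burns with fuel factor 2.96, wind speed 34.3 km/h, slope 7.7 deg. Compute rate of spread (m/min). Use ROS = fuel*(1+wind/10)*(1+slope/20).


Formula: ROS = fuel * (1 + wind/10) * (1 + slope/20)
Wind factor = 1 + 34.3/10 = 4.43
Slope factor = 1 + 7.7/20 = 1.385
ROS = 2.96 * 4.43 * 1.385 = 18.16 m/min

18.16


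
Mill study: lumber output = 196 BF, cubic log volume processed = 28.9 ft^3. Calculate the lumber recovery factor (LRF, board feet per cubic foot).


Formula: LRF = Lumber Output (BF) / Log Input (ft^3)
LRF = 196 BF / 28.9 ft^3
LRF = 6.78 BF/ft^3

6.78


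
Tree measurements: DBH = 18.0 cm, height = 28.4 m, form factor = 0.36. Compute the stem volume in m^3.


Formula: V = pi * (DBH/200)^2 * H * ff
Radius = DBH/200 = 18.0/200 = 0.09 m
Radius^2 = 0.09^2 = 0.0081 m^2
V = pi * 0.0081 * 28.4 * 0.36
V = 0.26 m^3

0.26


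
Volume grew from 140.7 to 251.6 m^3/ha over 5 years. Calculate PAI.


Formula: PAI = (V_T2 - V_T1) / (T2 - T1)
Volume increment = 251.6 - 140.7 = 110.9 m^3/ha
PAI = 110.9 / 5 = 22.18 m^3/ha/year

22.18


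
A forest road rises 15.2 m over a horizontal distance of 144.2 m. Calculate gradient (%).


Formula: Gradient = rise / run * 100
Gradient = 15.2 / 144.2 * 100 = 10.5%

10.5


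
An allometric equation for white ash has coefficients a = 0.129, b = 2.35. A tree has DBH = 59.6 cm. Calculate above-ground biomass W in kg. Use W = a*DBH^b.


Formula: W = a * DBH^b  (allometric power law)
DBH^b = 59.6^2.35 = 14853.4969
W = 0.129 * 14853.4969 = 1916.1 kg

1916.1


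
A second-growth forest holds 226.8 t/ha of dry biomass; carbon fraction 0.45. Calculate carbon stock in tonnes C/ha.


Formula: Carbon Stock = Biomass * Carbon Fraction
C = 226.8 t/ha * 0.45
C = 102.1 t C/ha

102.1


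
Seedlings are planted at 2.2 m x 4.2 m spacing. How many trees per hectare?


Formula: TPH = 10000 m^2/ha / (spacing_x * spacing_y)
Area per tree = 2.2 m * 4.2 m = 9.24 m^2
TPH = 10000 / 9.24 = 1082 trees/ha

1082


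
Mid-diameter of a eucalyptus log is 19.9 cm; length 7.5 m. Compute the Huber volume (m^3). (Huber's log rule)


Huber: V = Am * L,  Am = pi*(Dm/200)^2
Am = pi*(19.9/200)^2 = 0.031103 m^2
V = 0.031103*7.5 = 0.2333 m^3

0.2333


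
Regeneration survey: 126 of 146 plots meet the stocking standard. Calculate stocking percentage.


Formula: Stocking % = stocked plots / total plots * 100
Stocking = 126 / 146 * 100
Stocking = 0.863 * 100 = 86.3%

86.3


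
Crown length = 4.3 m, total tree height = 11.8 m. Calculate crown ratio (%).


Formula: Crown Ratio = (Crown Length / Total Height) * 100
CR = (4.3 m / 11.8 m) * 100
CR = 0.3644 * 100 = 36.4%

36.4


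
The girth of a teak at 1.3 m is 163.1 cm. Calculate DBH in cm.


Formula: DBH = C / pi
DBH = 163.1 / pi
pi = 3.14159...
DBH = 51.9 cm

51.9


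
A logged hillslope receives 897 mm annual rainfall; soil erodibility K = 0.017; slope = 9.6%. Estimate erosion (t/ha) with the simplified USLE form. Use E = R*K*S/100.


Formula: E = R * K * S / 100  (simplified USLE)
R * K = 897 * 0.017 = 15.249
E = 15.249 * 9.6 / 100 = 1.46 t/ha

1.46


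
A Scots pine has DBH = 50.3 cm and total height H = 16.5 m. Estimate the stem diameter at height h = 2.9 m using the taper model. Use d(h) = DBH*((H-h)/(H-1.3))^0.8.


Taper: d(h) = DBH * ((H - h) / (H - 1.3))^0.8
Numerator = H - h = 16.5 - 2.9 = 13.6 m
Denominator = H - 1.3 = 16.5 - 1.3 = 15.2 m
Ratio = 13.6 / 15.2 = 0.89474
d = 50.3 * 0.89474^0.8 = 46.0 cm

46.0


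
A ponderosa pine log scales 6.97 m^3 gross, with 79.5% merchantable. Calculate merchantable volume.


Formula: MV = V_total * (merchantable_pct / 100)
Merchantable fraction = 79.5% / 100 = 0.795
MV = 6.97 m^3 * 0.795 = 5.541 m^3

5.541


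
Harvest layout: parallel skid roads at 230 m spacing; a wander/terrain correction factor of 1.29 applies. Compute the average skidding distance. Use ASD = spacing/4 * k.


Formula: ASD = (spacing / 4) * correction
Uncorrected distance = spacing / 4 = 230 / 4 = 57.5 m
ASD = 57.5 * 1.29 = 74 m

74


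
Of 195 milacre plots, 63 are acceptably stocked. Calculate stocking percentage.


Formula: Stocking % = stocked plots / total plots * 100
Stocking = 63 / 195 * 100
Stocking = 0.3231 * 100 = 32.3%

32.3


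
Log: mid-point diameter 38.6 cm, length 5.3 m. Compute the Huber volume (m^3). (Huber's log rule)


Huber: V = Am * L,  Am = pi*(Dm/200)^2
Am = pi*(38.6/200)^2 = 0.117021 m^2
V = 0.117021*5.3 = 0.6202 m^3

0.6202


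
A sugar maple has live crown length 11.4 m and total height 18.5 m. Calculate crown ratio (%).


Formula: Crown Ratio = (Crown Length / Total Height) * 100
CR = (11.4 m / 18.5 m) * 100
CR = 0.6162 * 100 = 61.6%

61.6


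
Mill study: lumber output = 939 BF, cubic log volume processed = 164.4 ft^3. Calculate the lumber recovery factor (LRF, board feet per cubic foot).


Formula: LRF = Lumber Output (BF) / Log Input (ft^3)
LRF = 939 BF / 164.4 ft^3
LRF = 5.71 BF/ft^3

5.71


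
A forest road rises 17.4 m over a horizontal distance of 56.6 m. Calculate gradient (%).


Formula: Gradient = rise / run * 100
Gradient = 17.4 / 56.6 * 100 = 30.7%

30.7


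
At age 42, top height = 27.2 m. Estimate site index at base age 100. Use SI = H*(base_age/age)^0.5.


Formula: SI = H_dom * (base_age / age)^0.5
Age ratio = 100 / 42 = 2.38095
sqrt(age_ratio) = 1.54303
SI = 27.2 * 1.54303 = 42.0 m

42.0


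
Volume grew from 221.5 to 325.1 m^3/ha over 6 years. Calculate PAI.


Formula: PAI = (V_T2 - V_T1) / (T2 - T1)
Volume increment = 325.1 - 221.5 = 103.6 m^3/ha
PAI = 103.6 / 6 = 17.27 m^3/ha/year

17.27


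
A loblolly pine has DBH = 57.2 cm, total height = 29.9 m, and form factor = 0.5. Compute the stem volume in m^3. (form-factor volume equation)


Formula: V = pi * (DBH/200)^2 * H * ff
Radius = DBH/200 = 57.2/200 = 0.286 m
Radius^2 = 0.286^2 = 0.081796 m^2
V = pi * 0.081796 * 29.9 * 0.5
V = 3.842 m^3

3.842


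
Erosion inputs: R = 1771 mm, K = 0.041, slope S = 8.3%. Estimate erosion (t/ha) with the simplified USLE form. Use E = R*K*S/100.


Formula: E = R * K * S / 100  (simplified USLE)
R * K = 1771 * 0.041 = 72.611
E = 72.611 * 8.3 / 100 = 6.03 t/ha

6.03


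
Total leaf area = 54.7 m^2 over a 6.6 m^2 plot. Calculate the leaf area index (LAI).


Formula: LAI = total leaf area / ground area  (dimensionless)
LAI = 54.7 m^2 / 6.6 m^2
LAI = 8.29

8.29


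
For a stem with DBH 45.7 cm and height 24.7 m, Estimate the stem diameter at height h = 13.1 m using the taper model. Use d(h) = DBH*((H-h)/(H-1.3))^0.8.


Taper: d(h) = DBH * ((H - h) / (H - 1.3))^0.8
Numerator = H - h = 24.7 - 13.1 = 11.6 m
Denominator = H - 1.3 = 24.7 - 1.3 = 23.4 m
Ratio = 11.6 / 23.4 = 0.49573
d = 45.7 * 0.49573^0.8 = 26.1 cm

26.1


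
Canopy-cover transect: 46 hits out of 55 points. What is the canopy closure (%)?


Formula: Canopy closure = covered points / total points * 100
Closure = 46 / 55 * 100
Closure = 0.8364 * 100 = 83.6%

83.6


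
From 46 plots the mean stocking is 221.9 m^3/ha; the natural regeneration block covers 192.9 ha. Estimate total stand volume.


Formula: Total Volume = Mean Volume per ha * Total Area
Total Volume = 221.9 m^3/ha * 192.9 ha
Total Volume = 42805 m^3

42805


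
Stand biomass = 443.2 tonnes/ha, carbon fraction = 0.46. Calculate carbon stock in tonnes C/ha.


Formula: Carbon Stock = Biomass * Carbon Fraction
C = 443.2 t/ha * 0.46
C = 203.9 t C/ha

203.9


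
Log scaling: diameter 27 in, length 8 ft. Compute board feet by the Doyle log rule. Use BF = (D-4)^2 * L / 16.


Doyle: BF = (D - 4)^2 * L / 16
Adjusted diameter = 27 - 4 = 23 in
(D-4)^2 = 23^2 = 529
BF = 529 * 8 / 16 = 265 BF

265


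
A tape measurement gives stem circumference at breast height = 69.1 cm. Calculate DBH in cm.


Formula: DBH = C / pi
DBH = 69.1 / pi
pi = 3.14159...
DBH = 22.0 cm

22.0


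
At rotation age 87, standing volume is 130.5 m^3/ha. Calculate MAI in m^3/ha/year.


Formula: MAI = Total Volume / Stand Age
MAI = 130.5 m^3/ha / 87 years
MAI = 1.5 m^3/ha/year

1.5


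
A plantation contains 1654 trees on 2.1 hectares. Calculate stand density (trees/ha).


Formula: Stand Density = N_trees / Area_ha
Density = 1654 trees / 2.1 ha
Density = 788 trees/ha

788


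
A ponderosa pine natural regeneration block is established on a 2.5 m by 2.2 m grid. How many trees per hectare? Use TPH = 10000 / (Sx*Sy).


Formula: TPH = 10000 m^2/ha / (spacing_x * spacing_y)
Area per tree = 2.5 m * 2.2 m = 5.5 m^2
TPH = 10000 / 5.5 = 1818 trees/ha

1818


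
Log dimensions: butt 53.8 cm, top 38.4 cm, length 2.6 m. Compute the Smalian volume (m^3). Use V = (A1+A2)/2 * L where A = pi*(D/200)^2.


Smalian: V = (A1 + A2)/2 * L,  A = pi*(D/200)^2
A1 = pi*(53.8/200)^2 = 0.227329 m^2
A2 = pi*(38.4/200)^2 = 0.115812 m^2
V = (0.227329+0.115812)/2*2.6 = 0.4461 m^3

0.4461


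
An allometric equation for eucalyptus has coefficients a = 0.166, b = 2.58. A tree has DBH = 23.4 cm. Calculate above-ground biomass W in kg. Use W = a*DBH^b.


Formula: W = a * DBH^b  (allometric power law)
DBH^b = 23.4^2.58 = 3408.6068
W = 0.166 * 3408.6068 = 565.8 kg

565.8


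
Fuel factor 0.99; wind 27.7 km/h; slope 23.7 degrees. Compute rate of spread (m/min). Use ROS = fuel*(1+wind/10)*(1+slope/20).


Formula: ROS = fuel * (1 + wind/10) * (1 + slope/20)
Wind factor = 1 + 27.7/10 = 3.77
Slope factor = 1 + 23.7/20 = 2.185
ROS = 0.99 * 3.77 * 2.185 = 8.16 m/min

8.16


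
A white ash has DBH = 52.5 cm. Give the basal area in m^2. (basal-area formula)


Formula: BA = pi * (DBH/2)^2 / 10000  (cm^2 to m^2)
Radius = DBH/2 = 52.5/2 = 26.25 cm
BA = pi * 26.25^2 / 10000
   = 2164.7537 cm^2 / 10000
   = 0.2165 m^2

0.2165


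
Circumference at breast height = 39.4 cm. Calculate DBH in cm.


Formula: DBH = C / pi
DBH = 39.4 / pi
pi = 3.14159...
DBH = 12.5 cm

12.5


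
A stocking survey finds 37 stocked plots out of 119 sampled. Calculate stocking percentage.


Formula: Stocking % = stocked plots / total plots * 100
Stocking = 37 / 119 * 100
Stocking = 0.3109 * 100 = 31.1%

31.1


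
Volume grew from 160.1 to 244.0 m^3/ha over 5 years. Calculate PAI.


Formula: PAI = (V_T2 - V_T1) / (T2 - T1)
Volume increment = 244.0 - 160.1 = 83.9 m^3/ha
PAI = 83.9 / 5 = 16.78 m^3/ha/year

16.78


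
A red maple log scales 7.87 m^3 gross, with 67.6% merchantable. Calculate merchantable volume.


Formula: MV = V_total * (merchantable_pct / 100)
Merchantable fraction = 67.6% / 100 = 0.676
MV = 7.87 m^3 * 0.676 = 5.32 m^3

5.32


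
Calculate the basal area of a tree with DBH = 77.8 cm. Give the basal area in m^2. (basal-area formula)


Formula: BA = pi * (DBH/2)^2 / 10000  (cm^2 to m^2)
Radius = DBH/2 = 77.8/2 = 38.9 cm
BA = pi * 38.9^2 / 10000
   = 4753.8894 cm^2 / 10000
   = 0.4754 m^2

0.4754


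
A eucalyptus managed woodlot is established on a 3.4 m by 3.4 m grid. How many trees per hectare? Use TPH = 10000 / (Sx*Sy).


Formula: TPH = 10000 m^2/ha / (spacing_x * spacing_y)
Area per tree = 3.4 m * 3.4 m = 11.56 m^2
TPH = 10000 / 11.56 = 865 trees/ha

865


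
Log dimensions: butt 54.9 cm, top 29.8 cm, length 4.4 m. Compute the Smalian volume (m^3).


Smalian: V = (A1 + A2)/2 * L,  A = pi*(D/200)^2
A1 = pi*(54.9/200)^2 = 0.23672 m^2
A2 = pi*(29.8/200)^2 = 0.069746 m^2
V = (0.23672+0.069746)/2*4.4 = 0.6742 m^3

0.6742


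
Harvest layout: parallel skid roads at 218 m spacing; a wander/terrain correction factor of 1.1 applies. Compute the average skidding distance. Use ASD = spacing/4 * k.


Formula: ASD = (spacing / 4) * correction
Uncorrected distance = spacing / 4 = 218 / 4 = 54.5 m
ASD = 54.5 * 1.1 = 60 m

60


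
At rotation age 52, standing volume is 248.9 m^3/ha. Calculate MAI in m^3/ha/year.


Formula: MAI = Total Volume / Stand Age
MAI = 248.9 m^3/ha / 52 years
MAI = 4.79 m^3/ha/year

4.79


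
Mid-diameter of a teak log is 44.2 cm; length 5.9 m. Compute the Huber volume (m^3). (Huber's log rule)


Huber: V = Am * L,  Am = pi*(Dm/200)^2
Am = pi*(44.2/200)^2 = 0.153439 m^2
V = 0.153439*5.9 = 0.9053 m^3

0.9053


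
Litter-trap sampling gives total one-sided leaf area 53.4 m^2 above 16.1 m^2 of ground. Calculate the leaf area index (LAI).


Formula: LAI = total leaf area / ground area  (dimensionless)
LAI = 53.4 m^2 / 16.1 m^2
LAI = 3.32

3.32


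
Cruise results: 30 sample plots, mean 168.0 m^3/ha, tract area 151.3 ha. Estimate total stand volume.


Formula: Total Volume = Mean Volume per ha * Total Area
Total Volume = 168.0 m^3/ha * 151.3 ha
Total Volume = 25418 m^3

25418


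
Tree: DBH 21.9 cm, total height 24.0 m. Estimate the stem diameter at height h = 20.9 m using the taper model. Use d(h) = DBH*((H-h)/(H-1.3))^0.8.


Taper: d(h) = DBH * ((H - h) / (H - 1.3))^0.8
Numerator = H - h = 24.0 - 20.9 = 3.1 m
Denominator = H - 1.3 = 24.0 - 1.3 = 22.7 m
Ratio = 3.1 / 22.7 = 0.13656
d = 21.9 * 0.13656^0.8 = 4.5 cm

4.5


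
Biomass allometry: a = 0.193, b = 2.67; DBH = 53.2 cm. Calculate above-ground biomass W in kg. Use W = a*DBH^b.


Formula: W = a * DBH^b  (allometric power law)
DBH^b = 53.2^2.67 = 40568.043
W = 0.193 * 40568.043 = 7829.6 kg

7829.6


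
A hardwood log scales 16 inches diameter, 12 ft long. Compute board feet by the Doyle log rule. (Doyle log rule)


Doyle: BF = (D - 4)^2 * L / 16
Adjusted diameter = 16 - 4 = 12 in
(D-4)^2 = 12^2 = 144
BF = 144 * 12 / 16 = 108 BF

108


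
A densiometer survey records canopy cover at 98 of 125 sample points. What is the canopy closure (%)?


Formula: Canopy closure = covered points / total points * 100
Closure = 98 / 125 * 100
Closure = 0.784 * 100 = 78.4%

78.4


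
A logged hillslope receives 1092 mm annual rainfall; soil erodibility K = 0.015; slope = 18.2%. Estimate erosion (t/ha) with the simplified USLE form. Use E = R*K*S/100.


Formula: E = R * K * S / 100  (simplified USLE)
R * K = 1092 * 0.015 = 16.38
E = 16.38 * 18.2 / 100 = 2.98 t/ha

2.98


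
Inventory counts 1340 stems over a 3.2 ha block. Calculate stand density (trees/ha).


Formula: Stand Density = N_trees / Area_ha
Density = 1340 trees / 3.2 ha
Density = 419 trees/ha

419
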